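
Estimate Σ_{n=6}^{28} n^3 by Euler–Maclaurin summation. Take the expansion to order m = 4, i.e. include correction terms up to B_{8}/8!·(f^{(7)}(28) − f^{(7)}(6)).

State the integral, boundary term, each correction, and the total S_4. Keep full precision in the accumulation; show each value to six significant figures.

S_4 ≈ 164611

The integral term ∫_6^28 x^3 dx = 153340.
½[f(6) + f(28)] = ½[216.000 + 21952.0] = 11084.0.
Integral + boundary = 164424.
k=1: B_{2}/(2)! × [f^{(1)}(28) − f^{(1)}(6)] = 1/12 × (2352.00 − 108.000) = 187.000.
After k=1: 164611.
k=2: B_{4}/(4)! × [f^{(3)}(28) − f^{(3)}(6)] = −1/720 × (6.00000 − 6.00000) = 0.00000.
After k=2: 164611.
k=3: B_{6}/(6)! × [f^{(5)}(28) − f^{(5)}(6)] = 1/30240 × (0.00000 − 0.00000) = 0.00000.
After k=3: 164611.
k=4: B_{8}/(8)! × [f^{(7)}(28) − f^{(7)}(6)] = −1/1209600 × (0.00000 − 0.00000) = 0.00000.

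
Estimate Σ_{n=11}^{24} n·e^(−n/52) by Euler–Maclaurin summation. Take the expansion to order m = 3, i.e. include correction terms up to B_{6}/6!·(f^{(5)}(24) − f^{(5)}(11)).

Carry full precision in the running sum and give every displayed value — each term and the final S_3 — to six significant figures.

S_3 ≈ 172.384

Integral: ∫_11^24 x·e^(−x/52) dx = 160.394.
½[f(11) + f(24)] = ½[8.90272 + 15.1275] = 12.0151.
So far: 172.409.
Correction k=1: B_{2}/2! · (f^{(1)}(24) − f^{(1)}(11)) = 1/12 · (0.339399 − 0.638132) = -0.0248944.
Partial sum through k=1: 172.384.
Correction k=2: B_{4}/4! · (f^{(3)}(24) − f^{(3)}(11)) = −1/720 · (0.000591726 − 0.000834618) = 3.37351e-07.
Partial sum through k=2: 172.384.
Correction k=3: B_{6}/6! · (f^{(5)}(24) − f^{(5)}(11)) = 1/30240 · (3.91248e-07 − 5.30045e-07) = -4.58986e-12.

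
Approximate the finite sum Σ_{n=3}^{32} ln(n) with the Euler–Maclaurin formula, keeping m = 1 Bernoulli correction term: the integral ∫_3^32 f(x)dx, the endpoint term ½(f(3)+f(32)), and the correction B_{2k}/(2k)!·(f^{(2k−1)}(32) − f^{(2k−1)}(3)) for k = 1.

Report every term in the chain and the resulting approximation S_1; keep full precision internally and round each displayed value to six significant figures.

S_1 ≈ 80.8647

Integral: ∫_3^32 ln(x) dx = 78.6077.
Endpoint term: (f(3) + f(32))/2 = (1.09861 + 3.46574)/2 = 2.28217.
So far: 80.8899.
Order-1 term: 1/12 · (0.0312500 − 0.333333) = -0.0251736.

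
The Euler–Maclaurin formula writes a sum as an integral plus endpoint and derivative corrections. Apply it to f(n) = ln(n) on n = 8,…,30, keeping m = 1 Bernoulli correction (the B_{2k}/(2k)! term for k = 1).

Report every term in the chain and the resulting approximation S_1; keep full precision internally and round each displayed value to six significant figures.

S_1 ≈ 66.1331

Integral: ∫_8^30 ln(x) dx = 63.4004.
Endpoint term: (f(8) + f(30))/2 = (2.07944 + 3.40120)/2 = 2.74032.
So far: 66.1407.
k=1: B_{2}/(2)! × [f^{(1)}(30) − f^{(1)}(8)] = 1/12 × (0.0333333 − 0.125000) = -0.00763889.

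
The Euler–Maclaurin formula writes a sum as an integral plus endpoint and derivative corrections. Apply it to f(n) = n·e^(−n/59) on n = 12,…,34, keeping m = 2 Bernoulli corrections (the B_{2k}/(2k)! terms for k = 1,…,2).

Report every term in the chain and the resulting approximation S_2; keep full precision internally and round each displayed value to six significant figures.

S_2 ≈ 348.833

Integral: ∫_12^34 x·e^(−x/59) dx = 334.418.
Boundary: ½(f(12) + f(34)) = ½(9.79152 + 19.1077) = 14.4496.
Integral + boundary = 348.867.
Correction k=1: B_{2}/2! · (f^{(1)}(34) − f^{(1)}(12)) = 1/12 · (0.238131 − 0.650002) = -0.0343226.
Running total after k=1: 348.833.
Correction k=2: B_{4}/4! · (f^{(3)}(34) − f^{(3)}(12)) = −1/720 · (0.000391299 − 0.000655536) = 3.66997e-07.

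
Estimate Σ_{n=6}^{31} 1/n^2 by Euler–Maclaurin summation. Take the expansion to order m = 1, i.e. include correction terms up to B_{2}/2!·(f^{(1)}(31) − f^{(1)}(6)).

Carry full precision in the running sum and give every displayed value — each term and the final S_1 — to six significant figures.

S_1 ≈ 0.149584

∫_6^31 1/x^2 dx evaluates to 0.134409.
Boundary: ½(f(6) + f(31)) = ½(0.0277778 + 0.00104058) = 0.0144092.
Running total after boundary: 0.148818.
Correction k=1: B_{2}/2! · (f^{(1)}(31) − f^{(1)}(6)) = 1/12 · (-6.71344e-05 − (-0.00925926)) = 0.000766010.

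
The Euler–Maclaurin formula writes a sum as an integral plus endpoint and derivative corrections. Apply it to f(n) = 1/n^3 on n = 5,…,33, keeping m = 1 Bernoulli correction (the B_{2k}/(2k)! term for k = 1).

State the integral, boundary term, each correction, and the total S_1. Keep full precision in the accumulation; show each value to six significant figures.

The integral term ∫_5^33 1/x^3 dx = 0.0195409.
Boundary: ½(f(5) + f(33)) = ½(0.00800000 + 2.78265e-05) = 0.00401391.
So far: 0.0235548.
k=1: B_{2}/(2)! × [f^{(1)}(33) − f^{(1)}(5)] = 1/12 × (-2.52968e-06 − (-0.00480000)) = 0.000399789.

S_1 ≈ 0.0239546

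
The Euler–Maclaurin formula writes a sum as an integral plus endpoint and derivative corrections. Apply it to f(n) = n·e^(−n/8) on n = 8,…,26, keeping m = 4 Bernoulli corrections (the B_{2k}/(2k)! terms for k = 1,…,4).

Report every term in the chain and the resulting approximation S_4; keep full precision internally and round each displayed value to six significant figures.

∫_8^26 x·e^(−x/8) dx evaluates to 36.5420.
½[f(8) + f(26)] = ½[2.94304 + 1.00813] = 1.97558.
Integral + boundary = 38.5176.
Order-1 term: 1/12 · (-0.0872420 − 0.00000) = -0.00727016.
Running total after k=1: 38.5103.
Order-2 term: −1/720 · (-0.000151462 − 0.0114962) = 1.61774e-05.
Running total after k=2: 38.5103.
Order-3 term: 1/30240 · (1.65661e-05 − 0.000359257) = -1.13324e-08.
Running total after k=3: 38.5103.
Order-4 term: −1/1209600 · (5.54669e-07 − 8.42009e-06) = 6.50250e-12.

S_4 ≈ 38.5103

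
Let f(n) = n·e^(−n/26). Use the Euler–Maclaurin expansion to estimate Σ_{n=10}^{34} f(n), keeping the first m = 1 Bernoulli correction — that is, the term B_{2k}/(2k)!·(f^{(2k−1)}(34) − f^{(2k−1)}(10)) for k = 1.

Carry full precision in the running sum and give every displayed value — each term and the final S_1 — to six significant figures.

S_1 ≈ 223.214

Integral: ∫_10^34 x·e^(−x/26) dx = 215.255.
Boundary: ½(f(10) + f(34)) = ½(6.80712 + 9.19508) = 8.00110.
Integral + boundary = 223.256.
Order-1 term: 1/12 · (-0.0832134 − 0.418900) = -0.0418428.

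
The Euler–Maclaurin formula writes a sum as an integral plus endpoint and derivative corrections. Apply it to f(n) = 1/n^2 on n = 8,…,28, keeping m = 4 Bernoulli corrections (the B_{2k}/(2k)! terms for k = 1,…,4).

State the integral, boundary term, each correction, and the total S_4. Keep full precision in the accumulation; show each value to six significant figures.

Integral: ∫_8^28 1/x^2 dx = 0.0892857.
Endpoint term: (f(8) + f(28))/2 = (0.0156250 + 0.00127551)/2 = 0.00845026.
Integral + boundary = 0.0977360.
Order-1 term: 1/12 · (-9.11079e-05 − (-0.00390625)) = 0.000317929.
After k=1: 0.0980539.
Order-2 term: −1/720 · (-1.39451e-06 − (-0.000732422)) = -1.01532e-06.
After k=2: 0.0980529.
Order-3 term: 1/30240 · (-5.33613e-08 − (-0.000343323)) = 1.13515e-08.
After k=3: 0.0980529.
Order-4 term: −1/1209600 · (-3.81152e-09 − (-0.000300407)) = -2.48350e-10.

S_4 ≈ 0.0980529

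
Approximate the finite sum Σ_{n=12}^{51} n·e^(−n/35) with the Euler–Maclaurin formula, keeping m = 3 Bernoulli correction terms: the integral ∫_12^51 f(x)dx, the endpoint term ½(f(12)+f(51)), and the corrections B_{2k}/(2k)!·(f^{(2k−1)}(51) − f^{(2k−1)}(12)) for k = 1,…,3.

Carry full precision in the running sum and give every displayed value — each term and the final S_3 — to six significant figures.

S_3 ≈ 476.640

Integral: ∫_12^51 x·e^(−x/35) dx = 466.490.
½[f(12) + f(51)] = ½[8.51688 + 11.8779] = 10.1974.
Running total after boundary: 476.688.
Order-1 term: 1/12 · (-0.106469 − 0.466400) = -0.0477391.
Partial sum through k=1: 476.640.
Order-2 term: −1/720 · (0.000293333 − 0.00153949) = 1.73078e-06.
Partial sum through k=2: 476.640.
Order-3 term: 1/30240 · (5.49860e-07 − 2.20265e-06) = -5.46559e-11.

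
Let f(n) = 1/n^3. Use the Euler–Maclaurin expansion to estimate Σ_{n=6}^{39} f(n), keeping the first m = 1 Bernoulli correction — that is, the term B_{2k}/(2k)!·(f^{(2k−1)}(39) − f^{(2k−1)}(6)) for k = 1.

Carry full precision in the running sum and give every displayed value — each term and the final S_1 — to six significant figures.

S_1 ≈ 0.0160762

Integral: ∫_6^39 1/x^3 dx = 0.0135602.
Boundary: ½(f(6) + f(39)) = ½(0.00462963 + 1.68580e-05) = 0.00232324.
So far: 0.0158834.
Order-1 term: 1/12 · (-1.29677e-06 − (-0.00231481)) = 0.000192793.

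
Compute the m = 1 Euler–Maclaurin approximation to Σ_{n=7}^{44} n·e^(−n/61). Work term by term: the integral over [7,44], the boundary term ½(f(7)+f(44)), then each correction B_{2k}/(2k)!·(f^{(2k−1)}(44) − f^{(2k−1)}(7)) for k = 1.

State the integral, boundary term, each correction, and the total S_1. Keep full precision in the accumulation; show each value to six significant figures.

∫_7^44 x·e^(−x/61) dx evaluates to 584.734.
Endpoint term: (f(7) + f(44))/2 = (6.24110 + 21.3890)/2 = 13.8151.
Integral + boundary = 598.549.
Order-1 term: 1/12 · (0.135474 − 0.789272) = -0.0544832.

S_1 ≈ 598.494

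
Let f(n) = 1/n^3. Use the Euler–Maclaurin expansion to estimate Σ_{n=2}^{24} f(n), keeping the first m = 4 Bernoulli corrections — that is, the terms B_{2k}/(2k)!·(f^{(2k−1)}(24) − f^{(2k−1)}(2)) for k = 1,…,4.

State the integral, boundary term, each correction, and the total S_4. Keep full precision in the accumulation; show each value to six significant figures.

S_4 ≈ 0.201169

The integral term ∫_2^24 1/x^3 dx = 0.124132.
½[f(2) + f(24)] = ½[0.125000 + 7.23380e-05] = 0.0625362.
So far: 0.186668.
Order-1 term: 1/12 · (-9.04225e-06 − (-0.187500)) = 0.0156242.
Partial sum through k=1: 0.202292.
Order-2 term: −1/720 · (-3.13967e-07 − (-0.937500)) = -0.00130208.
Partial sum through k=2: 0.200990.
Order-3 term: 1/30240 · (-2.28934e-08 − (-9.84375)) = 0.000325521.
Partial sum through k=3: 0.201316.
Order-4 term: −1/1209600 · (-2.86168e-09 − (-177.188)) = -0.000146484.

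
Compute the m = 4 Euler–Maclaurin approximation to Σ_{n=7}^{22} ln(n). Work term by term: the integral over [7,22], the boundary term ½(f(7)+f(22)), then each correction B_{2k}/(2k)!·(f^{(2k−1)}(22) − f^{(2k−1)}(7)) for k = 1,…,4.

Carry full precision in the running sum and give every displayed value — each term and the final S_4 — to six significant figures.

∫_7^22 ln(x) dx evaluates to 39.3816.
Boundary: ½(f(7) + f(22)) = ½(1.94591 + 3.09104) = 2.51848.
So far: 41.9000.
Order-1 term: 1/12 · (0.0454545 − 0.142857) = -0.00811688.
Partial sum through k=1: 41.8919.
Order-2 term: −1/720 · (0.000187829 − 0.00583090) = 7.83760e-06.
Partial sum through k=2: 41.8919.
Order-3 term: 1/30240 · (4.65691e-06 − 0.00142798) = -4.70674e-08.
Partial sum through k=3: 41.8919.
Order-4 term: −1/1209600 · (2.88651e-07 − 0.000874271) = 7.22539e-10.

S_4 ≈ 41.8919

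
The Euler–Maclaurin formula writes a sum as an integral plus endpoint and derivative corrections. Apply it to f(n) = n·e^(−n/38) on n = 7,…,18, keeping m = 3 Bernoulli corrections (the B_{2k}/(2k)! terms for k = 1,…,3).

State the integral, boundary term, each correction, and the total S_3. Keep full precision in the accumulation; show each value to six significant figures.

S_3 ≈ 105.683

Integral: ∫_7^18 x·e^(−x/38) dx = 97.1969.
Endpoint term: (f(7) + f(18))/2 = (5.82232 + 11.2087)/2 = 8.51550.
Integral + boundary = 105.712.
Order-1 term: 1/12 · (0.327739 − 0.678542) = -0.0292336.
After k=1: 105.683.
Order-2 term: −1/720 · (0.00108944 − 0.00162193) = 7.39570e-07.
After k=2: 105.683.
Order-3 term: 1/30240 · (1.35174e-06 − 1.92102e-06) = -1.88255e-11.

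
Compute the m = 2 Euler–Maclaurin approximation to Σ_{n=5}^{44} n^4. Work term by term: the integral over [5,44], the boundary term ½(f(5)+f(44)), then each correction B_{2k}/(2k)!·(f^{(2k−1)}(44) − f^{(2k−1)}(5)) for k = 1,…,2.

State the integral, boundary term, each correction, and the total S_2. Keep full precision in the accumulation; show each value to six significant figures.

∫_5^44 x^4 dx evaluates to 3.29826e+07.
Boundary: ½(f(5) + f(44)) = ½(625.000 + 3.74810e+06) = 1.87436e+06.
So far: 3.48570e+07.
Order-1 term: 1/12 · (340736 − 500.000) = 28353.0.
After k=1: 3.48853e+07.
Order-2 term: −1/720 · (1056.00 − 120.000) = -1.30000.

S_2 ≈ 3.48853e+07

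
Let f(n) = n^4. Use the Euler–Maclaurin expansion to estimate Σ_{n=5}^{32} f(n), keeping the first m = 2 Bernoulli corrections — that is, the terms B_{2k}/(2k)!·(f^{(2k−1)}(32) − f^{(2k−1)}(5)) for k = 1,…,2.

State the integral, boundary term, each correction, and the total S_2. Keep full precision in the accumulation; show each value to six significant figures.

S_2 ≈ 7.24574e+06

∫_5^32 x^4 dx evaluates to 6.71026e+06.
½[f(5) + f(32)] = ½[625.000 + 1.04858e+06] = 524600.
Running total after boundary: 7.23486e+06.
k=1: B_{2}/(2)! × [f^{(1)}(32) − f^{(1)}(5)] = 1/12 × (131072 − 500.000) = 10881.0.
Running total after k=1: 7.24574e+06.
k=2: B_{4}/(4)! × [f^{(3)}(32) − f^{(3)}(5)] = −1/720 × (768.000 − 120.000) = -0.900000.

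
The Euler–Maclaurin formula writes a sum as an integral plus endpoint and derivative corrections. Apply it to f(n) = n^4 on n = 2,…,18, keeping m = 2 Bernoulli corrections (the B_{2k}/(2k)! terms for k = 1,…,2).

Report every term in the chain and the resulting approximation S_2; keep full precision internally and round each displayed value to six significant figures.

The integral term ∫_2^18 x^4 dx = 377907.
Boundary: ½(f(2) + f(18)) = ½(16.0000 + 104976) = 52496.0.
Running total after boundary: 430403.
k=1: B_{2}/(2)! × [f^{(1)}(18) − f^{(1)}(2)] = 1/12 × (23328.0 − 32.0000) = 1941.33.
Partial sum through k=1: 432345.
k=2: B_{4}/(4)! × [f^{(3)}(18) − f^{(3)}(2)] = −1/720 × (432.000 − 48.0000) = -0.533333.

S_2 ≈ 432344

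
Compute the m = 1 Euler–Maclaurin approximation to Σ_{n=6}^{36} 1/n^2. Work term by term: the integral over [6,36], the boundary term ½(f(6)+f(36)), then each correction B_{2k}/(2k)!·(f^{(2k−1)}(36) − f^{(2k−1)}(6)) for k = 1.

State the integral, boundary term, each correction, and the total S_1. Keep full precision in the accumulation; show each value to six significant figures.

S_1 ≈ 0.153932

∫_6^36 1/x^2 dx evaluates to 0.138889.
Endpoint term: (f(6) + f(36))/2 = (0.0277778 + 0.000771605)/2 = 0.0142747.
So far: 0.153164.
k=1: B_{2}/(2)! × [f^{(1)}(36) − f^{(1)}(6)] = 1/12 × (-4.28669e-05 − (-0.00925926)) = 0.000768033.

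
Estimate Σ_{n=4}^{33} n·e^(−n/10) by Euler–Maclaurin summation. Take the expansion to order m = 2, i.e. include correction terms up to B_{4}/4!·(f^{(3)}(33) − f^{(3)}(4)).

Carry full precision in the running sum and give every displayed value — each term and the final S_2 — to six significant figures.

Integral: ∫_4^33 x·e^(−x/10) dx = 77.9850.
Boundary: ½(f(4) + f(33)) = ½(2.68128 + 1.21714) = 1.94921.
So far: 79.9343.
Correction k=1: B_{2}/2! · (f^{(1)}(33) − f^{(1)}(4)) = 1/12 · (-0.0848313 − 0.402192) = -0.0405853.
After k=1: 79.8937.
Correction k=2: B_{4}/4! · (f^{(3)}(33) − f^{(3)}(4)) = −1/720 · (-0.000110650 − 0.0174283) = 2.43597e-05.

S_2 ≈ 79.8937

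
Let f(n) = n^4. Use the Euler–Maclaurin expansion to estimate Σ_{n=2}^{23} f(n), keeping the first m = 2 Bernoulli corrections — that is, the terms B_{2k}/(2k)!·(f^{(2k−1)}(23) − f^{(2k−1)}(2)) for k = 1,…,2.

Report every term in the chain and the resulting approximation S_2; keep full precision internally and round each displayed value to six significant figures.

∫_2^23 x^4 dx evaluates to 1.28726e+06.
Endpoint term: (f(2) + f(23))/2 = (16.0000 + 279841)/2 = 139928.
Integral + boundary = 1.42719e+06.
Correction k=1: B_{2}/2! · (f^{(1)}(23) − f^{(1)}(2)) = 1/12 · (48668.0 − 32.0000) = 4053.00.
After k=1: 1.43124e+06.
Correction k=2: B_{4}/4! · (f^{(3)}(23) − f^{(3)}(2)) = −1/720 · (552.000 − 48.0000) = -0.700000.

S_2 ≈ 1.43124e+06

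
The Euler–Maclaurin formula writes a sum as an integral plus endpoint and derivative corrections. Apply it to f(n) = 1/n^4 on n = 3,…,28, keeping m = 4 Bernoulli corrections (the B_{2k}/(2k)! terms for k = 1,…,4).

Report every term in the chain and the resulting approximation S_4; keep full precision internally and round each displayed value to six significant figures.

The integral term ∫_3^28 1/x^4 dx = 0.0123305.
Boundary: ½(f(3) + f(28)) = ½(0.0123457 + 1.62693e-06) = 0.00617365.
Running total after boundary: 0.0185041.
k=1: B_{2}/(2)! × [f^{(1)}(28) − f^{(1)}(3)] = 1/12 × (-2.32418e-07 − (-0.0164609)) = 0.00137172.
Partial sum through k=1: 0.0198759.
k=2: B_{4}/(4)! × [f^{(3)}(28) − f^{(3)}(3)] = −1/720 × (-8.89355e-09 − (-0.0548697)) = -7.62079e-05.
Partial sum through k=2: 0.0197997.
k=3: B_{6}/(6)! × [f^{(5)}(28) − f^{(5)}(3)] = 1/30240 × (-6.35253e-10 − (-0.341411)) = 1.12901e-05.
Partial sum through k=3: 0.0198110.
k=4: B_{8}/(8)! × [f^{(7)}(28) − f^{(7)}(3)] = −1/1209600 × (-7.29245e-11 − (-3.41411)) = -2.82251e-06.

S_4 ≈ 0.0198081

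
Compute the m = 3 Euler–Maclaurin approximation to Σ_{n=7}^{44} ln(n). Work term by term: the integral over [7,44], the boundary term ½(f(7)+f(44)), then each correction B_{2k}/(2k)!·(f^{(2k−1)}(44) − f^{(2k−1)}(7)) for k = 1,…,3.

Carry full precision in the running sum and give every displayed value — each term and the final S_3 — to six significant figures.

∫_7^44 ln(x) dx evaluates to 115.883.
½[f(7) + f(44)] = ½[1.94591 + 3.78419] = 2.86505.
Integral + boundary = 118.748.
k=1: B_{2}/(2)! × [f^{(1)}(44) − f^{(1)}(7)] = 1/12 × (0.0227273 − 0.142857) = -0.0100108.
Running total after k=1: 118.738.
k=2: B_{4}/(4)! × [f^{(3)}(44) − f^{(3)}(7)] = −1/720 × (2.34786e-05 − 0.00583090) = 8.06587e-06.
Running total after k=2: 118.738.
k=3: B_{6}/(6)! × [f^{(5)}(44) − f^{(5)}(7)] = 1/30240 × (1.45528e-07 − 0.00142798) = -4.72166e-08.

S_3 ≈ 118.738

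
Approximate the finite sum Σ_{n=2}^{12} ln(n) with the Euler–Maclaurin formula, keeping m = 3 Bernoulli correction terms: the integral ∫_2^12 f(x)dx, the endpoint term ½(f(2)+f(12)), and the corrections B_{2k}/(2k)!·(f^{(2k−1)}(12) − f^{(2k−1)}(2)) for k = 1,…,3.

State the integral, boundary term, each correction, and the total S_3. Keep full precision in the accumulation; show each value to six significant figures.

Integral: ∫_2^12 ln(x) dx = 18.4326.
Endpoint term: (f(2) + f(12))/2 = (0.693147 + 2.48491)/2 = 1.58903.
So far: 20.0216.
Order-1 term: 1/12 · (0.0833333 − 0.500000) = -0.0347222.
Running total after k=1: 19.9869.
Order-2 term: −1/720 · (0.00115741 − 0.250000) = 0.000345615.
Running total after k=2: 19.9872.
Order-3 term: 1/30240 · (9.64506e-05 − 0.750000) = -2.47984e-05.

S_3 ≈ 19.9872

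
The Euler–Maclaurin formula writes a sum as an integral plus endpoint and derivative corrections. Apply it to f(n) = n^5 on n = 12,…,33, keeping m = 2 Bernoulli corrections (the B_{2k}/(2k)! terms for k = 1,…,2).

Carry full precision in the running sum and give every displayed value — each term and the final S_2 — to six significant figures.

S_2 ≈ 2.34925e+08

The integral term ∫_12^33 x^5 dx = 2.14747e+08.
½[f(12) + f(33)] = ½[248832 + 3.91354e+07] = 1.96921e+07.
Running total after boundary: 2.34439e+08.
Order-1 term: 1/12 · (5.92960e+06 − 103680) = 485494.
Partial sum through k=1: 2.34925e+08.
Order-2 term: −1/720 · (65340.0 − 8640.00) = -78.7500.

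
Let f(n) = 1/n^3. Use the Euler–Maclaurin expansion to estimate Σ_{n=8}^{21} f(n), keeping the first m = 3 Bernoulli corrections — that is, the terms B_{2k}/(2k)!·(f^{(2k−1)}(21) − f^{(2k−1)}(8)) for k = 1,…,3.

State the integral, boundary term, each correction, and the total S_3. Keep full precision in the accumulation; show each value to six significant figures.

S_3 ≈ 0.00776870

Integral: ∫_8^21 1/x^3 dx = 0.00667871.
½[f(8) + f(21)] = ½[0.00195312 + 0.000107980] = 0.00103055.
Integral + boundary = 0.00770927.
k=1: B_{2}/(2)! × [f^{(1)}(21) − f^{(1)}(8)] = 1/12 × (-1.54257e-05 − (-0.000732422)) = 5.97497e-05.
Partial sum through k=1: 0.00776902.
k=2: B_{4}/(4)! × [f^{(3)}(21) − f^{(3)}(8)] = −1/720 × (-6.99577e-07 − (-0.000228882)) = -3.16920e-07.
Partial sum through k=2: 0.00776870.
k=3: B_{6}/(6)! × [f^{(5)}(21) − f^{(5)}(8)] = 1/30240 × (-6.66264e-08 − (-0.000150204)) = 4.96485e-09.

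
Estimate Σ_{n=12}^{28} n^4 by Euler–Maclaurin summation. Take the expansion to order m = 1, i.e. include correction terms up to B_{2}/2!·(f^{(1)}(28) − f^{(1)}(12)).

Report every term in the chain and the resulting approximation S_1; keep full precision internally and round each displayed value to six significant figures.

S_1 ≈ 3.71674e+06

The integral term ∫_12^28 x^4 dx = 3.39231e+06.
Boundary: ½(f(12) + f(28)) = ½(20736.0 + 614656) = 317696.
Integral + boundary = 3.71000e+06.
Order-1 term: 1/12 · (87808.0 − 6912.00) = 6741.33.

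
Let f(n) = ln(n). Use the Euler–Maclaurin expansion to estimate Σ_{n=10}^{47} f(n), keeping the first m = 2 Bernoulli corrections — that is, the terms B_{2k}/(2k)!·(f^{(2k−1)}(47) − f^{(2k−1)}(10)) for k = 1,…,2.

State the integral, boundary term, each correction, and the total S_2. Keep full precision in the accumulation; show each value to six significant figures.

S_2 ≈ 124.001

Integral: ∫_10^47 ln(x) dx = 120.931.
½[f(10) + f(47)] = ½[2.30259 + 3.85015] = 3.07637.
Running total after boundary: 124.007.
Correction k=1: B_{2}/2! · (f^{(1)}(47) − f^{(1)}(10)) = 1/12 · (0.0212766 − 0.100000) = -0.00656028.
Partial sum through k=1: 124.001.
Correction k=2: B_{4}/4! · (f^{(3)}(47) − f^{(3)}(10)) = −1/720 · (1.92636e-05 − 0.00200000) = 2.75102e-06.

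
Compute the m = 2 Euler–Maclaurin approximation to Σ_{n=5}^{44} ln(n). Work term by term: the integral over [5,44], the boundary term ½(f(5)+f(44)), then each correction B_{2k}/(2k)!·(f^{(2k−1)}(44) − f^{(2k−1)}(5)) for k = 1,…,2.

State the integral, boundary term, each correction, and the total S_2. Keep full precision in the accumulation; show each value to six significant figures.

∫_5^44 ln(x) dx evaluates to 119.457.
Endpoint term: (f(5) + f(44))/2 = (1.60944 + 3.78419)/2 = 2.69681.
So far: 122.154.
k=1: B_{2}/(2)! × [f^{(1)}(44) − f^{(1)}(5)] = 1/12 × (0.0227273 − 0.200000) = -0.0147727.
Running total after k=1: 122.139.
k=2: B_{4}/(4)! × [f^{(3)}(44) − f^{(3)}(5)] = −1/720 × (2.34786e-05 − 0.0160000) = 2.21896e-05.

S_2 ≈ 122.139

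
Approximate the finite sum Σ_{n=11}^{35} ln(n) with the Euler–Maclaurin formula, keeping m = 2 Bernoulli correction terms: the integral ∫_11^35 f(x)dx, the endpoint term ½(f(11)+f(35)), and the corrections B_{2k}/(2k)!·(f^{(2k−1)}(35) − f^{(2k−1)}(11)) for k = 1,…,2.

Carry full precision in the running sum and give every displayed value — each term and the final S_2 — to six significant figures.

The integral term ∫_11^35 ln(x) dx = 74.0603.
Endpoint term: (f(11) + f(35))/2 = (2.39790 + 3.55535)/2 = 2.97662.
Running total after boundary: 77.0370.
Correction k=1: B_{2}/2! · (f^{(1)}(35) − f^{(1)}(11)) = 1/12 · (0.0285714 − 0.0909091) = -0.00519481.
After k=1: 77.0318.
Correction k=2: B_{4}/4! · (f^{(3)}(35) − f^{(3)}(11)) = −1/720 · (4.66472e-05 − 0.00150263) = 2.02220e-06.

S_2 ≈ 77.0318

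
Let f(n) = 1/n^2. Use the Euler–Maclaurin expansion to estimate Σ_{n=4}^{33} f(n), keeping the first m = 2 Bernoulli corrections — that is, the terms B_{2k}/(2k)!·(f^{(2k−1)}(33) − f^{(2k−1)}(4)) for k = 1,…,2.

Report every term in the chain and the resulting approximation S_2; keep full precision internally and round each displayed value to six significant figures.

S_2 ≈ 0.253973

The integral term ∫_4^33 1/x^2 dx = 0.219697.
Boundary: ½(f(4) + f(33)) = ½(0.0625000 + 0.000918274) = 0.0317091.
Integral + boundary = 0.251406.
Correction k=1: B_{2}/2! · (f^{(1)}(33) − f^{(1)}(4)) = 1/12 · (-5.56529e-05 − (-0.0312500)) = 0.00259953.
Running total after k=1: 0.254006.
Correction k=2: B_{4}/4! · (f^{(3)}(33) − f^{(3)}(4)) = −1/720 · (-6.13256e-07 − (-0.0234375)) = -3.25512e-05.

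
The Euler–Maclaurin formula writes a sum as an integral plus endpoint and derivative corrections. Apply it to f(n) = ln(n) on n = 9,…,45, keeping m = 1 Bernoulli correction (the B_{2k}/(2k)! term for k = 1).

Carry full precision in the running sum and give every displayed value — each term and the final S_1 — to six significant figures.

The integral term ∫_9^45 ln(x) dx = 115.525.
Endpoint term: (f(9) + f(45))/2 = (2.19722 + 3.80666)/2 = 3.00194.
Integral + boundary = 118.527.
Correction k=1: B_{2}/2! · (f^{(1)}(45) − f^{(1)}(9)) = 1/12 · (0.0222222 − 0.111111) = -0.00740741.

S_1 ≈ 118.519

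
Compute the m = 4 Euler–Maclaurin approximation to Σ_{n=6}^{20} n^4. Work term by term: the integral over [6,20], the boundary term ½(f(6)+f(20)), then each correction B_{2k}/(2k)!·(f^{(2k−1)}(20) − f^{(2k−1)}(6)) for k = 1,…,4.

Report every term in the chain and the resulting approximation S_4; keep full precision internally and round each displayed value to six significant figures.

S_4 ≈ 721687

∫_6^20 x^4 dx evaluates to 638445.
½[f(6) + f(20)] = ½[1296.00 + 160000] = 80648.0.
So far: 719093.
Order-1 term: 1/12 · (32000.0 − 864.000) = 2594.67.
Partial sum through k=1: 721687.
Order-2 term: −1/720 · (480.000 − 144.000) = -0.466667.
Partial sum through k=2: 721687.
Order-3 term: 1/30240 · (0.00000 − 0.00000) = 0.00000.
Partial sum through k=3: 721687.
Order-4 term: −1/1209600 · (0.00000 − 0.00000) = 0.00000.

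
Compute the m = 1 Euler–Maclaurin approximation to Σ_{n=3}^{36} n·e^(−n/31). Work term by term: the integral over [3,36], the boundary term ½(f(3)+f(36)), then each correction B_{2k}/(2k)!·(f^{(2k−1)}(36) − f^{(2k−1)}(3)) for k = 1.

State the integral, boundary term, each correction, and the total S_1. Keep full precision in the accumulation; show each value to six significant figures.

The integral term ∫_3^36 x·e^(−x/31) dx = 306.509.
Endpoint term: (f(3) + f(36))/2 = (2.72328 + 11.2709)/2 = 6.99712.
So far: 313.506.
Correction k=1: B_{2}/2! · (f^{(1)}(36) − f^{(1)}(3)) = 1/12 · (-0.0504971 − 0.819913) = -0.0725342.

S_1 ≈ 313.433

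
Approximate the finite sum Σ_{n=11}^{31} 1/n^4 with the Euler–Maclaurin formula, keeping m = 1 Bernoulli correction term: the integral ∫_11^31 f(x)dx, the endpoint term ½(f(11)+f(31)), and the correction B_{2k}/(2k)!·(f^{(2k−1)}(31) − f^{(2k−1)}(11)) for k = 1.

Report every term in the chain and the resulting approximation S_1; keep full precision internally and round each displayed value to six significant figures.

S_1 ≈ 0.000275999

∫_11^31 1/x^4 dx evaluates to 0.000239249.
Boundary: ½(f(11) + f(31)) = ½(6.83013e-05 + 1.08281e-06) = 3.46921e-05.
So far: 0.000273941.
Order-1 term: 1/12 · (-1.39718e-07 − (-2.48369e-05)) = 2.05809e-06.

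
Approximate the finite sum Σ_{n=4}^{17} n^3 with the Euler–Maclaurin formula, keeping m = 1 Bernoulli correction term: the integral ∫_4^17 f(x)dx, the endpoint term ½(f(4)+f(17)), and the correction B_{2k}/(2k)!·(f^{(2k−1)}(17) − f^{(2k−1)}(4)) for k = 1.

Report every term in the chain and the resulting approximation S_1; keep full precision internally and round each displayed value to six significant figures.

S_1 ≈ 23373.0

The integral term ∫_4^17 x^3 dx = 20816.2.
Endpoint term: (f(4) + f(17))/2 = (64.0000 + 4913.00)/2 = 2488.50.
So far: 23304.8.
Correction k=1: B_{2}/2! · (f^{(1)}(17) − f^{(1)}(4)) = 1/12 · (867.000 − 48.0000) = 68.2500.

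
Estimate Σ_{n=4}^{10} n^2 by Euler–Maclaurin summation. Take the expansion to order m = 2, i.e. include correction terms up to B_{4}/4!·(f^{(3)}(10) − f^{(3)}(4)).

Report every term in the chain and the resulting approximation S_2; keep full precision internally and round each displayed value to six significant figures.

∫_4^10 x^2 dx evaluates to 312.000.
½[f(4) + f(10)] = ½[16.0000 + 100.000] = 58.0000.
Running total after boundary: 370.000.
Correction k=1: B_{2}/2! · (f^{(1)}(10) − f^{(1)}(4)) = 1/12 · (20.0000 − 8.00000) = 1.00000.
Running total after k=1: 371.000.
Correction k=2: B_{4}/4! · (f^{(3)}(10) − f^{(3)}(4)) = −1/720 · (0.00000 − 0.00000) = 0.00000.

S_2 ≈ 371.000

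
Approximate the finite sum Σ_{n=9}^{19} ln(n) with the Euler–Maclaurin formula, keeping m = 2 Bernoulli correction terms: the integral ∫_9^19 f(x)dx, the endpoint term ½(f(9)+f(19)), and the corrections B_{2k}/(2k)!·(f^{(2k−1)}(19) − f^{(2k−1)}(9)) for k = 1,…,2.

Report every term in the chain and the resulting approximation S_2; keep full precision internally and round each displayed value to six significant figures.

∫_9^19 ln(x) dx evaluates to 26.1693.
Boundary: ½(f(9) + f(19)) = ½(2.19722 + 2.94444) = 2.57083.
Integral + boundary = 28.7402.
Order-1 term: 1/12 · (0.0526316 − 0.111111) = -0.00487329.
After k=1: 28.7353.
Order-2 term: −1/720 · (0.000291588 − 0.00274348) = 3.40541e-06.

S_2 ≈ 28.7353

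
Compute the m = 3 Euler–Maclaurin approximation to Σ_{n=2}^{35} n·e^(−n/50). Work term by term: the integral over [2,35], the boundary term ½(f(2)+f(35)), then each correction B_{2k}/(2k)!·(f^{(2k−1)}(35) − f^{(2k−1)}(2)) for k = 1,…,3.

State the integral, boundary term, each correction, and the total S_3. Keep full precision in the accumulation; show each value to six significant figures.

Integral: ∫_2^35 x·e^(−x/50) dx = 387.565.
Endpoint term: (f(2) + f(35))/2 = (1.92158 + 17.3805)/2 = 9.65103.
Running total after boundary: 397.216.
Order-1 term: 1/12 · (0.148976 − 0.922358) = -0.0644485.
Partial sum through k=1: 397.152.
Order-2 term: −1/720 · (0.000456858 − 0.00113757) = 9.45439e-07.
Partial sum through k=2: 397.152.
Order-3 term: 1/30240 · (3.41651e-07 − 7.62482e-07) = -1.39164e-11.

S_3 ≈ 397.152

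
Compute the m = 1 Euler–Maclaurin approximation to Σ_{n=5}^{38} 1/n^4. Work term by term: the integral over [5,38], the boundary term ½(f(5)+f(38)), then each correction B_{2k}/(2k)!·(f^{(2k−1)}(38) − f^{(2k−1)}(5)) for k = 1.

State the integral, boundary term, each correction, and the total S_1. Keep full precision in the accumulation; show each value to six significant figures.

∫_5^38 1/x^4 dx evaluates to 0.00266059.
Endpoint term: (f(5) + f(38))/2 = (0.00160000 + 4.79585e-07)/2 = 0.000800240.
So far: 0.00346083.
Correction k=1: B_{2}/2! · (f^{(1)}(38) − f^{(1)}(5)) = 1/12 · (-5.04826e-08 − (-0.00128000)) = 0.000106662.

S_1 ≈ 0.00356749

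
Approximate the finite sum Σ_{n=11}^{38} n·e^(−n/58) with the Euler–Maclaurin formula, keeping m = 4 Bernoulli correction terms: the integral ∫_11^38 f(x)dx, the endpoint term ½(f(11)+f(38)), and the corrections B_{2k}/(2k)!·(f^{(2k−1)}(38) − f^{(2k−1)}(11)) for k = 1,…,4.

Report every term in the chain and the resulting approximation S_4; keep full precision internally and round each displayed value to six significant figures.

∫_11^38 x·e^(−x/58) dx evaluates to 418.877.
Endpoint term: (f(11) + f(38))/2 = (9.09969 + 19.7354)/2 = 14.4175.
Integral + boundary = 433.295.
Order-1 term: 1/12 · (0.179087 − 0.670353) = -0.0409388.
After k=1: 433.254.
Order-2 term: −1/720 · (0.000362007 − 0.000691094) = 4.57066e-07.
After k=2: 433.254.
Order-3 term: 1/30240 · (1.99399e-07 − 3.51640e-07) = -5.03442e-12.
After k=3: 433.254.
Order-4 term: −1/1209600 · (8.65594e-11 − 1.47991e-10) = 5.07866e-17.

S_4 ≈ 433.254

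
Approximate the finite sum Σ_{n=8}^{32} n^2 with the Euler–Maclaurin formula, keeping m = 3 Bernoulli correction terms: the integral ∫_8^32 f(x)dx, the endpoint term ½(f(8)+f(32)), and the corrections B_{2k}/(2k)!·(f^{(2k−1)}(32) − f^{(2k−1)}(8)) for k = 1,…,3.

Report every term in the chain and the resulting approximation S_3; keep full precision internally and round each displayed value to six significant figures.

The integral term ∫_8^32 x^2 dx = 10752.0.
Endpoint term: (f(8) + f(32))/2 = (64.0000 + 1024.00)/2 = 544.000.
Integral + boundary = 11296.0.
k=1: B_{2}/(2)! × [f^{(1)}(32) − f^{(1)}(8)] = 1/12 × (64.0000 − 16.0000) = 4.00000.
After k=1: 11300.0.
k=2: B_{4}/(4)! × [f^{(3)}(32) − f^{(3)}(8)] = −1/720 × (0.00000 − 0.00000) = 0.00000.
After k=2: 11300.0.
k=3: B_{6}/(6)! × [f^{(5)}(32) − f^{(5)}(8)] = 1/30240 × (0.00000 − 0.00000) = 0.00000.

S_3 ≈ 11300.0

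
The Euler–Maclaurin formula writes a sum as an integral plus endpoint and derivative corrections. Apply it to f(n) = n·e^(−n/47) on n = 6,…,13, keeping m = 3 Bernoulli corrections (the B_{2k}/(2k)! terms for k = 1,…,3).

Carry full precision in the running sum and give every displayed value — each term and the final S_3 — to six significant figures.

S_3 ≈ 61.4345

∫_6^13 x·e^(−x/47) dx evaluates to 53.8830.
Boundary: ½(f(6) + f(13)) = ½(5.28092 + 9.85869) = 7.56981.
Integral + boundary = 61.4528.
k=1: B_{2}/(2)! × [f^{(1)}(13) − f^{(1)}(6)] = 1/12 × (0.548602 − 0.767793) = -0.0182660.
Partial sum through k=1: 61.4345.
k=2: B_{4}/(4)! × [f^{(3)}(13) − f^{(3)}(6)] = −1/720 × (0.000934959 − 0.00114445) = 2.90966e-07.
Partial sum through k=2: 61.4345.
k=3: B_{6}/(6)! × [f^{(5)}(13) − f^{(5)}(6)] = 1/30240 × (7.34074e-07 − 8.78829e-07) = -4.78688e-12.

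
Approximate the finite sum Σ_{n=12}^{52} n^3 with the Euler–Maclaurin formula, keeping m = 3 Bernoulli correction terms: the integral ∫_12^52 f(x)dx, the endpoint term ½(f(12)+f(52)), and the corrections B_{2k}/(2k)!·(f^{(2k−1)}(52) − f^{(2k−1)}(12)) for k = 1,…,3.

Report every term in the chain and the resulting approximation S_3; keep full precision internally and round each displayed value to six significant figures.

S_3 ≈ 1.89453e+06

The integral term ∫_12^52 x^3 dx = 1.82272e+06.
Boundary: ½(f(12) + f(52)) = ½(1728.00 + 140608) = 71168.0.
So far: 1.89389e+06.
Order-1 term: 1/12 · (8112.00 − 432.000) = 640.000.
Partial sum through k=1: 1.89453e+06.
Order-2 term: −1/720 · (6.00000 − 6.00000) = 0.00000.
Partial sum through k=2: 1.89453e+06.
Order-3 term: 1/30240 · (0.00000 − 0.00000) = 0.00000.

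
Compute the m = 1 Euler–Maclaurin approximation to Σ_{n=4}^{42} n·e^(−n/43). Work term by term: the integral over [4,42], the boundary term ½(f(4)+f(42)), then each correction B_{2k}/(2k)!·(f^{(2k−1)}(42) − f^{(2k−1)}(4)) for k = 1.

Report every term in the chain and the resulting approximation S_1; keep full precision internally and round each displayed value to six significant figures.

The integral term ∫_4^42 x·e^(−x/43) dx = 465.244.
Endpoint term: (f(4) + f(42))/2 = (3.64469 + 15.8145)/2 = 9.72958.
Running total after boundary: 474.973.
Correction k=1: B_{2}/2! · (f^{(1)}(42) − f^{(1)}(4)) = 1/12 · (0.00875663 − 0.826412) = -0.0681380.

S_1 ≈ 474.905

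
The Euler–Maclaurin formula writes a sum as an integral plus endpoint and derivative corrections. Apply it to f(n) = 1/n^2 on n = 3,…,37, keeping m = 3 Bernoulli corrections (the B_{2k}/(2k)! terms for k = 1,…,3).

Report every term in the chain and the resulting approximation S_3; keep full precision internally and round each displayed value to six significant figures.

S_3 ≈ 0.368270

Integral: ∫_3^37 1/x^2 dx = 0.306306.
Endpoint term: (f(3) + f(37))/2 = (0.111111 + 0.000730460)/2 = 0.0559208.
So far: 0.362227.
Order-1 term: 1/12 · (-3.94843e-05 − (-0.0740741)) = 0.00616955.
After k=1: 0.368397.
Order-2 term: −1/720 · (-3.46101e-07 − (-0.0987654)) = -0.000137174.
After k=2: 0.368259.
Order-3 term: 1/30240 · (-7.58439e-09 − (-0.329218)) = 1.08868e-05.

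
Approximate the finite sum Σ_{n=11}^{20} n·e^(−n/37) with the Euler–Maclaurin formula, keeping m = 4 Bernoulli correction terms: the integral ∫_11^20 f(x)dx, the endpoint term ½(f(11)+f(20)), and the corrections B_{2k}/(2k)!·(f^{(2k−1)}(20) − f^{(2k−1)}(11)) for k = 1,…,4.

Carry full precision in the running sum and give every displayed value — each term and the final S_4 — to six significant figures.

S_4 ≈ 100.791

The integral term ∫_11^20 x·e^(−x/37) dx = 90.9020.
½[f(11) + f(20)] = ½[8.17105 + 11.6487] = 9.90986.
So far: 100.812.
Correction k=1: B_{2}/2! · (f^{(1)}(20) − f^{(1)}(11)) = 1/12 · (0.267605 − 0.521984) = -0.0211983.
Partial sum through k=1: 100.791.
Correction k=2: B_{4}/4! · (f^{(3)}(20) − f^{(3)}(11)) = −1/720 · (0.00104636 − 0.00146649) = 5.83515e-07.
Partial sum through k=2: 100.791.
Correction k=3: B_{6}/6! · (f^{(5)}(20) − f^{(5)}(11)) = 1/30240 · (1.38587e-06 − 1.86391e-06) = -1.58085e-11.
Partial sum through k=3: 100.791.
Correction k=4: B_{8}/8! · (f^{(7)}(20) − f^{(7)}(11)) = −1/1209600 · (1.46633e-09 − 1.94055e-09) = 3.92047e-16.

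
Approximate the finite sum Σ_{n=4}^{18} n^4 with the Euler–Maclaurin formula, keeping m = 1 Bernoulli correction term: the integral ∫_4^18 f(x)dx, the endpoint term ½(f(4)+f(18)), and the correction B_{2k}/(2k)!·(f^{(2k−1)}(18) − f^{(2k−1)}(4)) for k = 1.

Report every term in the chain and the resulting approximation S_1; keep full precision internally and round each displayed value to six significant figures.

Integral: ∫_4^18 x^4 dx = 377709.
½[f(4) + f(18)] = ½[256.000 + 104976] = 52616.0.
Running total after boundary: 430325.
Correction k=1: B_{2}/2! · (f^{(1)}(18) − f^{(1)}(4)) = 1/12 · (23328.0 − 256.000) = 1922.67.

S_1 ≈ 432247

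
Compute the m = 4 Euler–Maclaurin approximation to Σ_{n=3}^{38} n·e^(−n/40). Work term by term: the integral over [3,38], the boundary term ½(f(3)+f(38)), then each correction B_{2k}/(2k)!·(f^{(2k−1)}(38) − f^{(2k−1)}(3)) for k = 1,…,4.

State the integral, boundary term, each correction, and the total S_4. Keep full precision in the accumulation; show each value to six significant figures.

The integral term ∫_3^38 x·e^(−x/40) dx = 389.087.
Endpoint term: (f(3) + f(38))/2 = (2.78323 + 14.6962)/2 = 8.73969.
Running total after boundary: 397.826.
k=1: B_{2}/(2)! × [f^{(1)}(38) − f^{(1)}(3)] = 1/12 × (0.0193371 − 0.858163) = -0.0699021.
After k=1: 397.757.
k=2: B_{4}/(4)! × [f^{(3)}(38) − f^{(3)}(3)] = −1/720 × (0.000495512 − 0.00169603) = 1.66739e-06.
After k=2: 397.757.
k=3: B_{6}/(6)! × [f^{(5)}(38) − f^{(5)}(3)] = 1/30240 × (6.11836e-07 − 1.78482e-06) = -3.87891e-11.
After k=3: 397.757.
k=4: B_{8}/(8)! × [f^{(7)}(38) − f^{(7)}(3)] = −1/1209600 × (5.71236e-10 − 1.56851e-09) = 8.24467e-16.

S_4 ≈ 397.757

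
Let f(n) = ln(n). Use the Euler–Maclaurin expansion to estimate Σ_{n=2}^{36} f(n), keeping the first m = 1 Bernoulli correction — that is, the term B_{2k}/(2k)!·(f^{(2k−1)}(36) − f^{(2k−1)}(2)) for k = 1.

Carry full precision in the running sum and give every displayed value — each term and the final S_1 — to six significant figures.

S_1 ≈ 95.7194

∫_2^36 ln(x) dx evaluates to 93.6204.
Boundary: ½(f(2) + f(36)) = ½(0.693147 + 3.58352) = 2.13833.
Integral + boundary = 95.7587.
Correction k=1: B_{2}/2! · (f^{(1)}(36) − f^{(1)}(2)) = 1/12 · (0.0277778 − 0.500000) = -0.0393519.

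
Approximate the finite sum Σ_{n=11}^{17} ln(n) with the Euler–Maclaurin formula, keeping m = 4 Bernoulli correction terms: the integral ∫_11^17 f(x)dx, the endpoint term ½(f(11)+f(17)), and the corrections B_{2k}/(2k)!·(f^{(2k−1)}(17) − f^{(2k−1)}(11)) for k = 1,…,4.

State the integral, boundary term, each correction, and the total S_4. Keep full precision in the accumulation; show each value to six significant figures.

S_4 ≈ 18.4007

Integral: ∫_11^17 ln(x) dx = 15.7878.
Endpoint term: (f(11) + f(17))/2 = (2.39790 + 2.83321)/2 = 2.61555.
Running total after boundary: 18.4033.
Correction k=1: B_{2}/2! · (f^{(1)}(17) − f^{(1)}(11)) = 1/12 · (0.0588235 − 0.0909091) = -0.00267380.
Partial sum through k=1: 18.4007.
Correction k=2: B_{4}/4! · (f^{(3)}(17) − f^{(3)}(11)) = −1/720 · (0.000407083 − 0.00150263) = 1.52159e-06.
Partial sum through k=2: 18.4007.
Correction k=3: B_{6}/6! · (f^{(5)}(17) − f^{(5)}(11)) = 1/30240 · (1.69031e-05 − 0.000149021) = -4.36898e-09.
Partial sum through k=3: 18.4007.
Correction k=4: B_{8}/8! · (f^{(7)}(17) − f^{(7)}(11)) = −1/1209600 · (1.75465e-06 − 3.69474e-05) = 2.90945e-11.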